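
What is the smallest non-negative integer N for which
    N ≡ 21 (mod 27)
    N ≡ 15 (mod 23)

291

Combine the congruences pairwise.
From N ≡ 21 (mod 27) write N = 21 + 27t. Substituting into N ≡ 15 (mod 23) gives 27t ≡ 17 (mod 23), and since 4⁻¹ ≡ 6 (mod 23), t ≡ 10. Hence N ≡ 21 + 27·10 = 291 (mod 621).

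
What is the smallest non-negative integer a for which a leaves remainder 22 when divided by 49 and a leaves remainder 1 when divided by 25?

From a ≡ 22 (mod 49) write a = 22 + 49t. Substituting into a ≡ 1 (mod 25) gives 49t ≡ 4 (mod 25), and since 24⁻¹ ≡ 24 (mod 25), t ≡ 21. Hence a ≡ 22 + 49·21 = 1051 (mod 1225).

1051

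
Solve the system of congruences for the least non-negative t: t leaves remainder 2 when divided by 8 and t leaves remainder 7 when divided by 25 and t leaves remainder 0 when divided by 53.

The moduli are pairwise coprime; N = 8·25·53 = 10600.
N/8 = 1325; 1325 ≡ 5 (mod 8); 5·5 ≡ 1, so inverse 5.
N/25 = 424; 424 ≡ 24 (mod 25); 24·24 ≡ 1, so inverse 24.
N/53 = 200; 200 ≡ 41 (mod 53); 41·22 ≡ 1, so inverse 22.
t ≡ 2·1325·5 + 7·424·24 + 0·200·22 = 84482.
84482 mod 10600 = 10282.

10282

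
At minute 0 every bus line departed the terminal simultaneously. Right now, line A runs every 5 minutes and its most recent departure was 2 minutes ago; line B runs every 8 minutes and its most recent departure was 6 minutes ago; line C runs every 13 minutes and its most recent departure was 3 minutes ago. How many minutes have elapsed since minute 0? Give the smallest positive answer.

302

Combine the congruences pairwise.
From t ≡ 2 (mod 5) write t = 2 + 5s. Substituting into t ≡ 6 (mod 8) gives 5s ≡ 4 (mod 8), and since 5⁻¹ ≡ 5 (mod 8), s ≡ 4. Hence t ≡ 2 + 5·4 = 22 (mod 40).
From t ≡ 22 (mod 40) write t = 22 + 40s. Substituting into t ≡ 3 (mod 13) gives 40s ≡ 7 (mod 13), and since 1⁻¹ ≡ 1 (mod 13), s ≡ 7. Hence t ≡ 22 + 40·7 = 302 (mod 520).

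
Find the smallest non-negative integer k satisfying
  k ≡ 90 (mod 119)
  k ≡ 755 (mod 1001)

gcd(119, 1001) = 7 and 7 | (755 − 90), so the pair is consistent; merging gives k ≡ 1756 (mod 17017), where 17017 = lcm(119, 1001).
The solution is unique modulo lcm(119, 1001) = 17017.

1756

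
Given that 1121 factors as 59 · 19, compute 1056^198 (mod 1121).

1008

Mod 59: 1056 ≡ 53; by Fermat, exponent reduces to 198 mod 58 = 24; 53^24 ≡ 5 (mod 59).
Mod 19: 1056 ≡ 11; since 18 | 198, by Fermat 11^198 ≡ 1 (mod 19).
Combine by CRT: x ≡ 5 (mod 59), x ≡ 1 (mod 19) ⇒ x ≡ 1008 (mod 1121).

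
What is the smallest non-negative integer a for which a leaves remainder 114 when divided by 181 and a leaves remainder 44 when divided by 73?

12965

From a ≡ 114 (mod 181) write a = 114 + 181t. Substituting into a ≡ 44 (mod 73) gives 181t ≡ 3 (mod 73), and since 35⁻¹ ≡ 48 (mod 73), t ≡ 71. Hence a ≡ 114 + 181·71 = 12965 (mod 13213).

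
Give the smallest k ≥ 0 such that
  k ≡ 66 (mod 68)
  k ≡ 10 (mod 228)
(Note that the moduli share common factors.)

gcd(68, 228) = 4 and 4 | (10 − 66), so the pair is consistent; merging gives k ≡ 1834 (mod 3876), where 3876 = lcm(68, 228).
The solution is unique modulo lcm(68, 228) = 3876.

1834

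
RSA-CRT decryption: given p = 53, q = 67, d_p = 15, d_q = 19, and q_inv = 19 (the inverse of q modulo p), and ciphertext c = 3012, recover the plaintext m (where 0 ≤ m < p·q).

2943

m₁ = c^(d_p) mod p: c ≡ 44 (mod 53), and 44^15 mod 53 = 28.
m₂ = c^(d_q) mod q: c ≡ 64 (mod 67), and 64^19 mod 67 = 62.
h = q_inv·(m₁ − m₂) mod p = 19·(28 − 62) mod 53 = 43.
m = m₂ + h·q = 62 + 43·67 = 2943.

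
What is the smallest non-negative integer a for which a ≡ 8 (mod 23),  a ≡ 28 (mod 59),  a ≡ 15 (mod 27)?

21858

The moduli are pairwise coprime; N = 23·59·27 = 36639.
N/23 = 1593; 1593 ≡ 6 (mod 23); 6·4 ≡ 1, so inverse 4.
N/59 = 621; 621 ≡ 31 (mod 59); 31·40 ≡ 1, so inverse 40.
N/27 = 1357; 1357 ≡ 7 (mod 27); 7·4 ≡ 1, so inverse 4.
a ≡ 8·1593·4 + 28·621·40 + 15·1357·4 = 827916.
827916 mod 36639 = 21858.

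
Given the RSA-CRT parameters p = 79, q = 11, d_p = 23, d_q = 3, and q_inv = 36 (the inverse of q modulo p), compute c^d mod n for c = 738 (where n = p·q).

m₁ = c^(d_p) mod p: c ≡ 27 (mod 79), and 27^23 mod 79 = 33.
m₂ = c^(d_q) mod q: c ≡ 1 (mod 11), and 1^3 mod 11 = 1.
h = q_inv·(m₁ − m₂) mod p = 36·(33 − 1) mod 79 = 46.
m = m₂ + h·q = 1 + 46·11 = 507.

507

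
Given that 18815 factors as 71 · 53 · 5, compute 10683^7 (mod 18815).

16347

Mod 71: 10683 ≡ 33; 33^7 ≡ 17 (mod 71).
Mod 53: 10683 ≡ 30; 30^7 ≡ 23 (mod 53).
Mod 5: 10683 ≡ 3; by Fermat, exponent reduces to 7 mod 4 = 3; 3^3 ≡ 2 (mod 5).
Combine by CRT: x ≡ 17 (mod 71), x ≡ 23 (mod 53), x ≡ 2 (mod 5) ⇒ x ≡ 16347 (mod 18815).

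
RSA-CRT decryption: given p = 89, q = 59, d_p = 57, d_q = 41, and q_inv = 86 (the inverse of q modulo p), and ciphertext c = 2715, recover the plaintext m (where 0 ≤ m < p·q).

4072

m₁ = c^(d_p) mod p: c ≡ 45 (mod 89), and 45^57 mod 89 = 67.
m₂ = c^(d_q) mod q: c ≡ 1 (mod 59), and 1^41 mod 59 = 1.
h = q_inv·(m₁ − m₂) mod p = 86·(67 − 1) mod 89 = 69.
m = m₂ + h·q = 1 + 69·59 = 4072.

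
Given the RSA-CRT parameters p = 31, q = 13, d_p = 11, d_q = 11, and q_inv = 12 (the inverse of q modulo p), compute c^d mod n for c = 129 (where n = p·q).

25

m₁ = c^(d_p) mod p: c ≡ 5 (mod 31), and 5^11 mod 31 = 25.
m₂ = c^(d_q) mod q: c ≡ 12 (mod 13), and 12^11 mod 13 = 12.
h = q_inv·(m₁ − m₂) mod p = 12·(25 − 12) mod 31 = 1.
m = m₂ + h·q = 12 + 1·13 = 25.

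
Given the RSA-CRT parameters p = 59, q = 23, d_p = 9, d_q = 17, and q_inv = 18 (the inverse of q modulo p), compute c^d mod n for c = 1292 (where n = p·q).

94

m₁ = c^(d_p) mod p: c ≡ 53 (mod 59), and 53^9 mod 59 = 35.
m₂ = c^(d_q) mod q: c ≡ 4 (mod 23), and 4^17 mod 23 = 2.
h = q_inv·(m₁ − m₂) mod p = 18·(35 − 2) mod 59 = 4.
m = m₂ + h·q = 2 + 4·23 = 94.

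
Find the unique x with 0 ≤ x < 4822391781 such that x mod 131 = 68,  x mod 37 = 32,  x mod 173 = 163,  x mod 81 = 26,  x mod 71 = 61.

From x ≡ 68 (mod 131) write x = 68 + 131t. Substituting into x ≡ 32 (mod 37) gives 131t ≡ 1 (mod 37), and since 20⁻¹ ≡ 13 (mod 37), t ≡ 13. Hence x ≡ 68 + 131·13 = 1771 (mod 4847).
From x ≡ 1771 (mod 4847) write x = 1771 + 4847t. Substituting into x ≡ 163 (mod 173) gives 4847t ≡ 122 (mod 173), and since 3⁻¹ ≡ 58 (mod 173), t ≡ 156. Hence x ≡ 1771 + 4847·156 = 757903 (mod 838531).
From x ≡ 757903 (mod 838531) write x = 757903 + 838531t. Substituting into x ≡ 26 (mod 81) gives 838531t ≡ 40 (mod 81), and since 19⁻¹ ≡ 64 (mod 81), t ≡ 49. Hence x ≡ 757903 + 838531·49 = 41845922 (mod 67921011).
From x ≡ 41845922 (mod 67921011) write x = 41845922 + 67921011t. Substituting into x ≡ 61 (mod 71) gives 67921011t ≡ 48 (mod 71), and since 68⁻¹ ≡ 47 (mod 71), t ≡ 55. Hence x ≡ 41845922 + 67921011·55 = 3777501527 (mod 4822391781).

3777501527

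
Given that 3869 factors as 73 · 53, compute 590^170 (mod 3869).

Mod 73: 590 ≡ 6; by Fermat, exponent reduces to 170 mod 72 = 26; 6^26 ≡ 41 (mod 73).
Mod 53: 590 ≡ 7; by Fermat, exponent reduces to 170 mod 52 = 14; 7^14 ≡ 46 (mod 53).
Combine by CRT: x ≡ 41 (mod 73), x ≡ 46 (mod 53) ⇒ x ≡ 2961 (mod 3869).

2961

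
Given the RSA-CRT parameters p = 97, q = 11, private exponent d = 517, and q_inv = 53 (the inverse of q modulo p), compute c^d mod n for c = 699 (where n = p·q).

d_p = d mod (p−1) = 517 mod 96 = 37; d_q = d mod (q−1) = 7.
m₁ = c^(d_p) mod p: c ≡ 20 (mod 97), and 20^37 mod 97 = 67.
m₂ = c^(d_q) mod q: c ≡ 6 (mod 11), and 6^7 mod 11 = 8.
h = q_inv·(m₁ − m₂) mod p = 53·(67 − 8) mod 97 = 23.
m = m₂ + h·q = 8 + 23·11 = 261.

261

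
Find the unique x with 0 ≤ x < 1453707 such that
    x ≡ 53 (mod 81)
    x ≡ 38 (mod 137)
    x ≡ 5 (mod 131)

62099

The moduli are pairwise coprime; N = 81·137·131 = 1453707.
N/81 = 17947; 17947 ≡ 46 (mod 81); 46·37 ≡ 1, so inverse 37.
N/137 = 10611; 10611 ≡ 62 (mod 137); 62·42 ≡ 1, so inverse 42.
N/131 = 11097; 11097 ≡ 93 (mod 131); 93·31 ≡ 1, so inverse 31.
x ≡ 53·17947·37 + 38·10611·42 + 5·11097·31 = 53849258.
53849258 mod 1453707 = 62099.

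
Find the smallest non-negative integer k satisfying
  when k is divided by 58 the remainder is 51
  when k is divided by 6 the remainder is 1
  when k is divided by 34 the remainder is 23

gcd(58, 6) = 2 and 2 | (1 − 51), so the pair is consistent; merging gives k ≡ 109 (mod 174), where 174 = lcm(58, 6).
gcd(174, 34) = 2 and 2 | (23 − 109), so the pair is consistent; merging gives k ≡ 805 (mod 2958), where 2958 = lcm(174, 34).
The solution is unique modulo lcm(58, 6, 34) = 2958.

805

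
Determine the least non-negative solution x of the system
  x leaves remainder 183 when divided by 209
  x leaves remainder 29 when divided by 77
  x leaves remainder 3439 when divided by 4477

433231

Combine the congruences pairwise.
gcd(209, 77) = 11 and 11 | (29 − 183), so the pair is consistent; merging gives x ≡ 183 (mod 1463), where 1463 = lcm(209, 77).
gcd(1463, 4477) = 11 and 11 | (3439 − 183), so the pair is consistent; merging gives x ≡ 433231 (mod 595441), where 595441 = lcm(1463, 4477).
The solution is unique modulo lcm(209, 77, 4477) = 595441.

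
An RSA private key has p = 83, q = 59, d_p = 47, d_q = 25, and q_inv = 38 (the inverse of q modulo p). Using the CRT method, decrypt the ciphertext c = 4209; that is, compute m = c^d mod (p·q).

3444

m₁ = c^(d_p) mod p: c ≡ 59 (mod 83), and 59^47 mod 83 = 41.
m₂ = c^(d_q) mod q: c ≡ 20 (mod 59), and 20^25 mod 59 = 22.
h = q_inv·(m₁ − m₂) mod p = 38·(41 − 22) mod 83 = 58.
m = m₂ + h·q = 22 + 58·59 = 3444.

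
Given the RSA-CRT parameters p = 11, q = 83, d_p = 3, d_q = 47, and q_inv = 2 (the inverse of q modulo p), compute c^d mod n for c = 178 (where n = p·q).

m₁ = c^(d_p) mod p: c ≡ 2 (mod 11), and 2^3 mod 11 = 8.
m₂ = c^(d_q) mod q: c ≡ 12 (mod 83), and 12^47 mod 83 = 59.
h = q_inv·(m₁ − m₂) mod p = 2·(8 − 59) mod 11 = 8.
m = m₂ + h·q = 59 + 8·83 = 723.

723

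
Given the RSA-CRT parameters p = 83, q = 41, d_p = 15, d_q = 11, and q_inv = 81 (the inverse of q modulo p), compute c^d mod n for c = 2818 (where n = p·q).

1869

m₁ = c^(d_p) mod p: c ≡ 79 (mod 83), and 79^15 mod 83 = 43.
m₂ = c^(d_q) mod q: c ≡ 30 (mod 41), and 30^11 mod 41 = 24.
h = q_inv·(m₁ − m₂) mod p = 81·(43 − 24) mod 83 = 45.
m = m₂ + h·q = 24 + 45·41 = 1869.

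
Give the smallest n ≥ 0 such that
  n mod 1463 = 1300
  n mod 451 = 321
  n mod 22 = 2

42264

Combine the congruences pairwise.
gcd(1463, 451) = 11 and 11 | (321 − 1300), so the pair is consistent; merging gives n ≡ 42264 (mod 59983), where 59983 = lcm(1463, 451).
gcd(59983, 22) = 11 and 11 | (2 − 42264), so the pair is consistent; merging gives n ≡ 42264 (mod 119966), where 119966 = lcm(59983, 22).
The solution is unique modulo lcm(1463, 451, 22) = 119966.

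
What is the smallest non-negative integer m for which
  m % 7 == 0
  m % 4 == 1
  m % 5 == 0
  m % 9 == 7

The moduli are pairwise coprime; N = 7·4·5·9 = 1260.
N/7 = 180; 180 ≡ 5 (mod 7); 5·3 ≡ 1, so inverse 3.
N/4 = 315; 315 ≡ 3 (mod 4); 3·3 ≡ 1, so inverse 3.
N/5 = 252; 252 ≡ 2 (mod 5); 2·3 ≡ 1, so inverse 3.
N/9 = 140; 140 ≡ 5 (mod 9); 5·2 ≡ 1, so inverse 2.
m ≡ 0·180·3 + 1·315·3 + 0·252·3 + 7·140·2 = 2905.
2905 mod 1260 = 385.

385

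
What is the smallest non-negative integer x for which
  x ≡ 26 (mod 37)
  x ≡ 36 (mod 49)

From x ≡ 26 (mod 37) write x = 26 + 37t. Substituting into x ≡ 36 (mod 49) gives 37t ≡ 10 (mod 49), and since 37⁻¹ ≡ 4 (mod 49), t ≡ 40. Hence x ≡ 26 + 37·40 = 1506 (mod 1813).

1506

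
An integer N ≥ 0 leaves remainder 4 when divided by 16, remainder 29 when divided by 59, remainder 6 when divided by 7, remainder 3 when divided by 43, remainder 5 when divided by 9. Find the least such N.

862196

The moduli are pairwise coprime; M = 16·59·7·43·9 = 2557296.
M/16 = 159831; 159831 ≡ 7 (mod 16); 7·7 ≡ 1, so inverse 7.
M/59 = 43344; 43344 ≡ 38 (mod 59); 38·14 ≡ 1, so inverse 14.
M/7 = 365328; 365328 ≡ 5 (mod 7); 5·3 ≡ 1, so inverse 3.
M/43 = 59472; 59472 ≡ 3 (mod 43); 3·29 ≡ 1, so inverse 29.
M/9 = 284144; 284144 ≡ 5 (mod 9); 5·2 ≡ 1, so inverse 2.
N ≡ 4·159831·7 + 29·43344·14 + 6·365328·3 + 3·59472·29 + 5·284144·2 = 36664340.
36664340 mod 2557296 = 862196.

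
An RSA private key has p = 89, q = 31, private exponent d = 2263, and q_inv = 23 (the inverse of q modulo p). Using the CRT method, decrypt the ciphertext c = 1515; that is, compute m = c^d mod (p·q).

d_p = d mod (p−1) = 2263 mod 88 = 63; d_q = d mod (q−1) = 13.
m₁ = c^(d_p) mod p: c ≡ 2 (mod 89), and 2^63 mod 89 = 78.
m₂ = c^(d_q) mod q: c ≡ 27 (mod 31), and 27^13 mod 31 = 29.
h = q_inv·(m₁ − m₂) mod p = 23·(78 − 29) mod 89 = 59.
m = m₂ + h·q = 29 + 59·31 = 1858.

1858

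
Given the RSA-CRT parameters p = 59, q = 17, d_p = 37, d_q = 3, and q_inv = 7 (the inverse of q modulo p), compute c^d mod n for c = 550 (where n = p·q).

454

m₁ = c^(d_p) mod p: c ≡ 19 (mod 59), and 19^37 mod 59 = 41.
m₂ = c^(d_q) mod q: c ≡ 6 (mod 17), and 6^3 mod 17 = 12.
h = q_inv·(m₁ − m₂) mod p = 7·(41 − 12) mod 59 = 26.
m = m₂ + h·q = 12 + 26·17 = 454.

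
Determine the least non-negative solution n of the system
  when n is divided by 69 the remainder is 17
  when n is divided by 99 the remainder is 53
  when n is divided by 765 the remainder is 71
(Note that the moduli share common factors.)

Combine the congruences pairwise.
gcd(69, 99) = 3 and 3 | (53 − 17), so the pair is consistent; merging gives n ≡ 845 (mod 2277), where 2277 = lcm(69, 99).
gcd(2277, 765) = 9 and 9 | (71 − 845), so the pair is consistent; merging gives n ≡ 98756 (mod 193545), where 193545 = lcm(2277, 765).
The solution is unique modulo lcm(69, 99, 765) = 193545.

98756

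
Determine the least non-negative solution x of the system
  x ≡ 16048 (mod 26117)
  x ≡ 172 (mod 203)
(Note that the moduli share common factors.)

486154

gcd(26117, 203) = 7 and 7 | (172 − 16048), so the pair is consistent; merging gives x ≡ 486154 (mod 757393), where 757393 = lcm(26117, 203).
The solution is unique modulo lcm(26117, 203) = 757393.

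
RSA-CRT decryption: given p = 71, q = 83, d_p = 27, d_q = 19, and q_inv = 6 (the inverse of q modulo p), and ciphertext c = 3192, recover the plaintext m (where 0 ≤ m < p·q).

m₁ = c^(d_p) mod p: c ≡ 68 (mod 71), and 68^27 mod 71 = 22.
m₂ = c^(d_q) mod q: c ≡ 38 (mod 83), and 38^19 mod 83 = 28.
h = q_inv·(m₁ − m₂) mod p = 6·(22 − 28) mod 71 = 35.
m = m₂ + h·q = 28 + 35·83 = 2933.

2933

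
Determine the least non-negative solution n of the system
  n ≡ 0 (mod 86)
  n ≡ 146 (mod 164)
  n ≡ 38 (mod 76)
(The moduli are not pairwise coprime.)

4902

Combine the congruences pairwise.
gcd(86, 164) = 2 and 2 | (146 − 0), so the pair is consistent; merging gives n ≡ 4902 (mod 7052), where 7052 = lcm(86, 164).
gcd(7052, 76) = 4 and 4 | (38 − 4902), so the pair is consistent; merging gives n ≡ 4902 (mod 133988), where 133988 = lcm(7052, 76).
The solution is unique modulo lcm(86, 164, 76) = 133988.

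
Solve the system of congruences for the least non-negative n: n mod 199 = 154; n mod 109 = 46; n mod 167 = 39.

The moduli are pairwise coprime; M = 199·109·167 = 3622397.
M/199 = 18203; 18203 ≡ 94 (mod 199); 94·36 ≡ 1, so inverse 36.
M/109 = 33233; 33233 ≡ 97 (mod 109); 97·9 ≡ 1, so inverse 9.
M/167 = 21691; 21691 ≡ 148 (mod 167); 148·123 ≡ 1, so inverse 123.
n ≡ 154·18203·36 + 46·33233·9 + 39·21691·123 = 218727621.
218727621 mod 3622397 = 1383801.

1383801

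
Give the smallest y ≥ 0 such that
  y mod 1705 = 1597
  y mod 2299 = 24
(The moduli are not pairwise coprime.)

39107

gcd(1705, 2299) = 11 and 11 | (24 − 1597), so the pair is consistent; merging gives y ≡ 39107 (mod 356345), where 356345 = lcm(1705, 2299).
The solution is unique modulo lcm(1705, 2299) = 356345.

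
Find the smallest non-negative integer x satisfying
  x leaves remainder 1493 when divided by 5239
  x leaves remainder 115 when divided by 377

gcd(5239, 377) = 13 and 13 | (115 − 1493), so the pair is consistent; merging gives x ≡ 85317 (mod 151931), where 151931 = lcm(5239, 377).
The solution is unique modulo lcm(5239, 377) = 151931.

85317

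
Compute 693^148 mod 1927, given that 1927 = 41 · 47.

Mod 41: 693 ≡ 37; by Fermat, exponent reduces to 148 mod 40 = 28; 37^28 ≡ 18 (mod 41).
Mod 47: 693 ≡ 35; by Fermat, exponent reduces to 148 mod 46 = 10; 35^10 ≡ 8 (mod 47).
Combine by CRT: x ≡ 18 (mod 41), x ≡ 8 (mod 47) ⇒ x ≡ 1371 (mod 1927).

1371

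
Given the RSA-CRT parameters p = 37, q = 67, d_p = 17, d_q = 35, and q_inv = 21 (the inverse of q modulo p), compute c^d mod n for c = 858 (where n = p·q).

571

m₁ = c^(d_p) mod p: c ≡ 7 (mod 37), and 7^17 mod 37 = 16.
m₂ = c^(d_q) mod q: c ≡ 54 (mod 67), and 54^35 mod 67 = 35.
h = q_inv·(m₁ − m₂) mod p = 21·(16 − 35) mod 37 = 8.
m = m₂ + h·q = 35 + 8·67 = 571.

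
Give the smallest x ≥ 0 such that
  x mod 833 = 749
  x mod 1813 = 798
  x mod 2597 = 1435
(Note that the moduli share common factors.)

gcd(833, 1813) = 49 and 49 | (798 − 749), so the pair is consistent; merging gives x ≡ 20741 (mod 30821), where 30821 = lcm(833, 1813).
gcd(30821, 2597) = 49 and 49 | (1435 − 20741), so the pair is consistent; merging gives x ≡ 822087 (mod 1633513), where 1633513 = lcm(30821, 2597).
The solution is unique modulo lcm(833, 1813, 2597) = 1633513.

822087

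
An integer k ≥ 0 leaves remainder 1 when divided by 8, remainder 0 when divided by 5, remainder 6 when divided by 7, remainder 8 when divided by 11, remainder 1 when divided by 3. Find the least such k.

Combine the congruences pairwise.
From k ≡ 1 (mod 8) write k = 1 + 8t. Substituting into k ≡ 0 (mod 5) gives 8t ≡ 4 (mod 5), and since 3⁻¹ ≡ 2 (mod 5), t ≡ 3. Hence k ≡ 1 + 8·3 = 25 (mod 40).
From k ≡ 25 (mod 40) write k = 25 + 40t. Substituting into k ≡ 6 (mod 7) gives 40t ≡ 2 (mod 7), and since 5⁻¹ ≡ 3 (mod 7), t ≡ 6. Hence k ≡ 25 + 40·6 = 265 (mod 280).
From k ≡ 265 (mod 280) write k = 265 + 280t. Substituting into k ≡ 8 (mod 11) gives 280t ≡ 7 (mod 11), and since 5⁻¹ ≡ 9 (mod 11), t ≡ 8. Hence k ≡ 265 + 280·8 = 2505 (mod 3080).
From k ≡ 2505 (mod 3080) write k = 2505 + 3080t. Substituting into k ≡ 1 (mod 3) gives 3080t ≡ 1 (mod 3), and since 2⁻¹ ≡ 2 (mod 3), t ≡ 2. Hence k ≡ 2505 + 3080·2 = 8665 (mod 9240).

8665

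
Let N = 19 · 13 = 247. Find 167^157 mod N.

Mod 19: 167 ≡ 15; by Fermat, exponent reduces to 157 mod 18 = 13; 15^13 ≡ 10 (mod 19).
Mod 13: 167 ≡ 11; by Fermat, exponent reduces to 157 mod 12 = 1; 11^1 ≡ 11 (mod 13).
Combine by CRT: x ≡ 10 (mod 19), x ≡ 11 (mod 13) ⇒ x ≡ 219 (mod 247).

219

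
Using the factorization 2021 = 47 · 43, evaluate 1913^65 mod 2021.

Mod 47: 1913 ≡ 33; by Fermat, exponent reduces to 65 mod 46 = 19; 33^19 ≡ 11 (mod 47).
Mod 43: 1913 ≡ 21; by Fermat, exponent reduces to 65 mod 42 = 23; 21^23 ≡ 11 (mod 43).
Combine by CRT: x ≡ 11 (mod 47), x ≡ 11 (mod 43) ⇒ x ≡ 11 (mod 2021).

11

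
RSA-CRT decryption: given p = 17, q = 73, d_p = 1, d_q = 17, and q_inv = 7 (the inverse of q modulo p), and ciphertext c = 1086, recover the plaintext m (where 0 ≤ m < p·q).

1103

m₁ = c^(d_p) mod p: c ≡ 15 (mod 17), and 15^1 mod 17 = 15.
m₂ = c^(d_q) mod q: c ≡ 64 (mod 73), and 64^17 mod 73 = 8.
h = q_inv·(m₁ − m₂) mod p = 7·(15 − 8) mod 17 = 15.
m = m₂ + h·q = 8 + 15·73 = 1103.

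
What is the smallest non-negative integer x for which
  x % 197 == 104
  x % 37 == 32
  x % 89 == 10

487285

The moduli are pairwise coprime; N = 197·37·89 = 648721.
N/197 = 3293; 3293 ≡ 141 (mod 197); 141·102 ≡ 1, so inverse 102.
N/37 = 17533; 17533 ≡ 32 (mod 37); 32·22 ≡ 1, so inverse 22.
N/89 = 7289; 7289 ≡ 80 (mod 89); 80·79 ≡ 1, so inverse 79.
x ≡ 104·3293·102 + 32·17533·22 + 10·7289·79 = 53033686.
53033686 mod 648721 = 487285.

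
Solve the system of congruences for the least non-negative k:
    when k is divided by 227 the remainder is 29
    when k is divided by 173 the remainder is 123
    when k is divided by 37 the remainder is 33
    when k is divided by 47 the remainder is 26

8101886

The moduli are pairwise coprime; N = 227·173·37·47 = 68292269.
N/227 = 300847; 300847 ≡ 72 (mod 227); 72·41 ≡ 1, so inverse 41.
N/173 = 394753; 394753 ≡ 140 (mod 173); 140·152 ≡ 1, so inverse 152.
N/37 = 1845737; 1845737 ≡ 29 (mod 37); 29·23 ≡ 1, so inverse 23.
N/47 = 1453027; 1453027 ≡ 22 (mod 47); 22·15 ≡ 1, so inverse 15.
k ≡ 29·300847·41 + 123·394753·152 + 33·1845737·23 + 26·1453027·15 = 9705604084.
9705604084 mod 68292269 = 8101886.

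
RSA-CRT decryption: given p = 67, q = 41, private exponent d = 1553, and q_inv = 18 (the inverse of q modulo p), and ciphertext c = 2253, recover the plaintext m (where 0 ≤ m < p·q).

2591

d_p = d mod (p−1) = 1553 mod 66 = 35; d_q = d mod (q−1) = 33.
m₁ = c^(d_p) mod p: c ≡ 42 (mod 67), and 42^35 mod 67 = 45.
m₂ = c^(d_q) mod q: c ≡ 39 (mod 41), and 39^33 mod 41 = 8.
h = q_inv·(m₁ − m₂) mod p = 18·(45 − 8) mod 67 = 63.
m = m₂ + h·q = 8 + 63·41 = 2591.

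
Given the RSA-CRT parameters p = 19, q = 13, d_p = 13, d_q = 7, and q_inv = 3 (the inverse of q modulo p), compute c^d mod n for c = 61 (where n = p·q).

9

m₁ = c^(d_p) mod p: c ≡ 4 (mod 19), and 4^13 mod 19 = 9.
m₂ = c^(d_q) mod q: c ≡ 9 (mod 13), and 9^7 mod 13 = 9.
h = q_inv·(m₁ − m₂) mod p = 3·(9 − 9) mod 19 = 0.
m = m₂ + h·q = 9 + 0·13 = 9.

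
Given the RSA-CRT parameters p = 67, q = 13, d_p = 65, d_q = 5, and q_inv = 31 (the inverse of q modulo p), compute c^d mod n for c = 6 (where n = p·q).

860

m₁ = c^(d_p) mod p: c ≡ 6 (mod 67), and 6^65 mod 67 = 56.
m₂ = c^(d_q) mod q: c ≡ 6 (mod 13), and 6^5 mod 13 = 2.
h = q_inv·(m₁ − m₂) mod p = 31·(56 − 2) mod 67 = 66.
m = m₂ + h·q = 2 + 66·13 = 860.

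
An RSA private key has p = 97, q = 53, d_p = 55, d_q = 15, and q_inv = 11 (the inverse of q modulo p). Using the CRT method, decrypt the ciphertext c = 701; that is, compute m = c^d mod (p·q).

2888

m₁ = c^(d_p) mod p: c ≡ 22 (mod 97), and 22^55 mod 97 = 75.
m₂ = c^(d_q) mod q: c ≡ 12 (mod 53), and 12^15 mod 53 = 26.
h = q_inv·(m₁ − m₂) mod p = 11·(75 − 26) mod 97 = 54.
m = m₂ + h·q = 26 + 54·53 = 2888.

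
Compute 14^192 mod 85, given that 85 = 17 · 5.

Mod 17: 14 ≡ 14; since 16 | 192, by Fermat 14^192 ≡ 1 (mod 17).
Mod 5: 14 ≡ 4; since 4 | 192, by Fermat 4^192 ≡ 1 (mod 5).
Combine by CRT: x ≡ 1 (mod 17), x ≡ 1 (mod 5) ⇒ x ≡ 1 (mod 85).

1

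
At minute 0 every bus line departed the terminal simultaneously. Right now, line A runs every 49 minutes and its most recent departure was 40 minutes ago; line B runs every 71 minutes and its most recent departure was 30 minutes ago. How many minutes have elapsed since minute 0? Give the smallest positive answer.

From t ≡ 40 (mod 49) write t = 40 + 49s. Substituting into t ≡ 30 (mod 71) gives 49s ≡ 61 (mod 71), and since 49⁻¹ ≡ 29 (mod 71), s ≡ 65. Hence t ≡ 40 + 49·65 = 3225 (mod 3479).

3225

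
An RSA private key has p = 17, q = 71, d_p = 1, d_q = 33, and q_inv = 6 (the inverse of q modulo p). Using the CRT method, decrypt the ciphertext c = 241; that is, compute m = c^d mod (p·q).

m₁ = c^(d_p) mod p: c ≡ 3 (mod 17), and 3^1 mod 17 = 3.
m₂ = c^(d_q) mod q: c ≡ 28 (mod 71), and 28^33 mod 71 = 47.
h = q_inv·(m₁ − m₂) mod p = 6·(3 − 47) mod 17 = 8.
m = m₂ + h·q = 47 + 8·71 = 615.

615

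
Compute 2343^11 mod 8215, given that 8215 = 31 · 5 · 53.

3717

Mod 31: 2343 ≡ 18; 18^11 ≡ 28 (mod 31).
Mod 5: 2343 ≡ 3; by Fermat, exponent reduces to 11 mod 4 = 3; 3^3 ≡ 2 (mod 5).
Mod 53: 2343 ≡ 11; 11^11 ≡ 7 (mod 53).
Combine by CRT: x ≡ 28 (mod 31), x ≡ 2 (mod 5), x ≡ 7 (mod 53) ⇒ x ≡ 3717 (mod 8215).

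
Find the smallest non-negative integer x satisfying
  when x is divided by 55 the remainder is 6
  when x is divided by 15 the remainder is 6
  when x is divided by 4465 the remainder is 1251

gcd(55, 15) = 5 and 5 | (6 − 6), so the pair is consistent; merging gives x ≡ 6 (mod 165), where 165 = lcm(55, 15).
gcd(165, 4465) = 5 and 5 | (1251 − 6), so the pair is consistent; merging gives x ≡ 108411 (mod 147345), where 147345 = lcm(165, 4465).
The solution is unique modulo lcm(55, 15, 4465) = 147345.

108411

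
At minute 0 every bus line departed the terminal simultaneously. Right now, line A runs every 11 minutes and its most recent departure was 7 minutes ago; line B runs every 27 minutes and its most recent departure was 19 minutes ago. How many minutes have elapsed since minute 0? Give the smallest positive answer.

From t ≡ 7 (mod 11) write t = 7 + 11s. Substituting into t ≡ 19 (mod 27) gives 11s ≡ 12 (mod 27), and since 11⁻¹ ≡ 5 (mod 27), s ≡ 6. Hence t ≡ 7 + 11·6 = 73 (mod 297).

73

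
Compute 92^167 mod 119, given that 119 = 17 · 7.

Mod 17: 92 ≡ 7; by Fermat, exponent reduces to 167 mod 16 = 7; 7^7 ≡ 12 (mod 17).
Mod 7: 92 ≡ 1; by Fermat, exponent reduces to 167 mod 6 = 5; 1^5 ≡ 1 (mod 7).
Combine by CRT: x ≡ 12 (mod 17), x ≡ 1 (mod 7) ⇒ x ≡ 29 (mod 119).

29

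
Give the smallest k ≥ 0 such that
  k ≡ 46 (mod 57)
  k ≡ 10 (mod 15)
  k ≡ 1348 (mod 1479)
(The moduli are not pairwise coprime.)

109315

gcd(57, 15) = 3 and 3 | (10 − 46), so the pair is consistent; merging gives k ≡ 160 (mod 285), where 285 = lcm(57, 15).
gcd(285, 1479) = 3 and 3 | (1348 − 160), so the pair is consistent; merging gives k ≡ 109315 (mod 140505), where 140505 = lcm(285, 1479).
The solution is unique modulo lcm(57, 15, 1479) = 140505.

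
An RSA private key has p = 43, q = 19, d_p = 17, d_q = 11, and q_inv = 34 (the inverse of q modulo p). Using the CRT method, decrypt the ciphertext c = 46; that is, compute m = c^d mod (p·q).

m₁ = c^(d_p) mod p: c ≡ 3 (mod 43), and 3^17 mod 43 = 26.
m₂ = c^(d_q) mod q: c ≡ 8 (mod 19), and 8^11 mod 19 = 12.
h = q_inv·(m₁ − m₂) mod p = 34·(26 − 12) mod 43 = 3.
m = m₂ + h·q = 12 + 3·19 = 69.

69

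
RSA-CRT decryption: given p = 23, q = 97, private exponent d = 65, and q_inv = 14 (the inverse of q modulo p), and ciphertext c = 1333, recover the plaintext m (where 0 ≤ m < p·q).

1356

d_p = d mod (p−1) = 65 mod 22 = 21; d_q = d mod (q−1) = 65.
m₁ = c^(d_p) mod p: c ≡ 22 (mod 23), and 22^21 mod 23 = 22.
m₂ = c^(d_q) mod q: c ≡ 72 (mod 97), and 72^65 mod 97 = 95.
h = q_inv·(m₁ − m₂) mod p = 14·(22 − 95) mod 23 = 13.
m = m₂ + h·q = 95 + 13·97 = 1356.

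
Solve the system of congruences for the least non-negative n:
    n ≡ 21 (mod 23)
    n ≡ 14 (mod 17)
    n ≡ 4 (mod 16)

5012

From n ≡ 21 (mod 23) write n = 21 + 23t. Substituting into n ≡ 14 (mod 17) gives 23t ≡ 10 (mod 17), and since 6⁻¹ ≡ 3 (mod 17), t ≡ 13. Hence n ≡ 21 + 23·13 = 320 (mod 391).
From n ≡ 320 (mod 391) write n = 320 + 391t. Substituting into n ≡ 4 (mod 16) gives 391t ≡ 4 (mod 16), and since 7⁻¹ ≡ 7 (mod 16), t ≡ 12. Hence n ≡ 320 + 391·12 = 5012 (mod 6256).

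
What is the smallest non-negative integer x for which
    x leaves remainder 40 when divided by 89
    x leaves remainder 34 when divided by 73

2443

From x ≡ 40 (mod 89) write x = 40 + 89t. Substituting into x ≡ 34 (mod 73) gives 89t ≡ 67 (mod 73), and since 16⁻¹ ≡ 32 (mod 73), t ≡ 27. Hence x ≡ 40 + 89·27 = 2443 (mod 6497).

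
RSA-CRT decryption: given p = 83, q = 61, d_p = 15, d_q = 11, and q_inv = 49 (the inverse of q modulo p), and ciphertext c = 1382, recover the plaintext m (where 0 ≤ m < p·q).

m₁ = c^(d_p) mod p: c ≡ 54 (mod 83), and 54^15 mod 83 = 34.
m₂ = c^(d_q) mod q: c ≡ 40 (mod 61), and 40^11 mod 61 = 29.
h = q_inv·(m₁ − m₂) mod p = 49·(34 − 29) mod 83 = 79.
m = m₂ + h·q = 29 + 79·61 = 4848.

4848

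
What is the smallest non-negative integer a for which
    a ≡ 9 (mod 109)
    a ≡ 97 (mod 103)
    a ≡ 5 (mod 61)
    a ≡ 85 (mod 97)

The moduli are pairwise coprime; N = 109·103·61·97 = 66430159.
N/109 = 609451; 609451 ≡ 32 (mod 109); 32·92 ≡ 1, so inverse 92.
N/103 = 644953; 644953 ≡ 70 (mod 103); 70·78 ≡ 1, so inverse 78.
N/61 = 1089019; 1089019 ≡ 47 (mod 61); 47·13 ≡ 1, so inverse 13.
N/97 = 684847; 684847 ≡ 27 (mod 97); 27·18 ≡ 1, so inverse 18.
a ≡ 9·609451·92 + 97·644953·78 + 5·1089019·13 + 85·684847·18 = 6502941971.
6502941971 mod 66430159 = 59216548.

59216548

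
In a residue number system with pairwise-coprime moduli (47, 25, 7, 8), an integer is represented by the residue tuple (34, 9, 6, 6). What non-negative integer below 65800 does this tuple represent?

32934

From x ≡ 34 (mod 47) write x = 34 + 47t. Substituting into x ≡ 9 (mod 25) gives 47t ≡ 0 (mod 25), and since 22⁻¹ ≡ 8 (mod 25), t ≡ 0. Hence x ≡ 34 + 47·0 = 34 (mod 1175).
From x ≡ 34 (mod 1175) write x = 34 + 1175t. Substituting into x ≡ 6 (mod 7) gives 1175t ≡ 0 (mod 7), and since 6⁻¹ ≡ 6 (mod 7), t ≡ 0. Hence x ≡ 34 + 1175·0 = 34 (mod 8225).
From x ≡ 34 (mod 8225) write x = 34 + 8225t. Substituting into x ≡ 6 (mod 8) gives 8225t ≡ 4 (mod 8), and since 1⁻¹ ≡ 1 (mod 8), t ≡ 4. Hence x ≡ 34 + 8225·4 = 32934 (mod 65800).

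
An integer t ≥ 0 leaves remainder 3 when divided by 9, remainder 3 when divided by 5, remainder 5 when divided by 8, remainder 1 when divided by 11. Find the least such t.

The moduli are pairwise coprime; N = 9·5·8·11 = 3960.
N/9 = 440; 440 ≡ 8 (mod 9); 8·8 ≡ 1, so inverse 8.
N/5 = 792; 792 ≡ 2 (mod 5); 2·3 ≡ 1, so inverse 3.
N/8 = 495; 495 ≡ 7 (mod 8); 7·7 ≡ 1, so inverse 7.
N/11 = 360; 360 ≡ 8 (mod 11); 8·7 ≡ 1, so inverse 7.
t ≡ 3·440·8 + 3·792·3 + 5·495·7 + 1·360·7 = 37533.
37533 mod 3960 = 1893.

1893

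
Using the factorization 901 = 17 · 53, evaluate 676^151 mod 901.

123

Mod 17: 676 ≡ 13; by Fermat, exponent reduces to 151 mod 16 = 7; 13^7 ≡ 4 (mod 17).
Mod 53: 676 ≡ 40; by Fermat, exponent reduces to 151 mod 52 = 47; 40^47 ≡ 17 (mod 53).
Combine by CRT: x ≡ 4 (mod 17), x ≡ 17 (mod 53) ⇒ x ≡ 123 (mod 901).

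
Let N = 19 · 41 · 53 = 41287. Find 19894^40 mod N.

30382

Mod 19: 19894 ≡ 1; by Fermat, exponent reduces to 40 mod 18 = 4; 1^4 ≡ 1 (mod 19).
Mod 41: 19894 ≡ 9; since 40 | 40, by Fermat 9^40 ≡ 1 (mod 41).
Mod 53: 19894 ≡ 19; 19^40 ≡ 13 (mod 53).
Combine by CRT: x ≡ 1 (mod 19), x ≡ 1 (mod 41), x ≡ 13 (mod 53) ⇒ x ≡ 30382 (mod 41287).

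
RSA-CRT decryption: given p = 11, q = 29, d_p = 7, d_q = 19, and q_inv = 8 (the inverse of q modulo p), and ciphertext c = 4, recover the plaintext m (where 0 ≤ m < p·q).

m₁ = c^(d_p) mod p: c ≡ 4 (mod 11), and 4^7 mod 11 = 5.
m₂ = c^(d_q) mod q: c ≡ 4 (mod 29), and 4^19 mod 29 = 9.
h = q_inv·(m₁ − m₂) mod p = 8·(5 − 9) mod 11 = 1.
m = m₂ + h·q = 9 + 1·29 = 38.

38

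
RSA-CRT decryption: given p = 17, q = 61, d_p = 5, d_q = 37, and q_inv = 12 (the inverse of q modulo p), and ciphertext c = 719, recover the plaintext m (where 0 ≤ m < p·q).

48

m₁ = c^(d_p) mod p: c ≡ 5 (mod 17), and 5^5 mod 17 = 14.
m₂ = c^(d_q) mod q: c ≡ 48 (mod 61), and 48^37 mod 61 = 48.
h = q_inv·(m₁ − m₂) mod p = 12·(14 − 48) mod 17 = 0.
m = m₂ + h·q = 48 + 0·61 = 48.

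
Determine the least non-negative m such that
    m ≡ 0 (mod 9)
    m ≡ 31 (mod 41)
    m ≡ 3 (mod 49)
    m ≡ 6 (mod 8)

Combine the congruences pairwise.
From m ≡ 0 (mod 9) write m = 0 + 9t. Substituting into m ≡ 31 (mod 41) gives 9t ≡ 31 (mod 41), and since 9⁻¹ ≡ 32 (mod 41), t ≡ 8. Hence m ≡ 0 + 9·8 = 72 (mod 369).
From m ≡ 72 (mod 369) write m = 72 + 369t. Substituting into m ≡ 3 (mod 49) gives 369t ≡ 29 (mod 49), and since 26⁻¹ ≡ 17 (mod 49), t ≡ 3. Hence m ≡ 72 + 369·3 = 1179 (mod 18081).
From m ≡ 1179 (mod 18081) write m = 1179 + 18081t. Substituting into m ≡ 6 (mod 8) gives 18081t ≡ 3 (mod 8), and since 1⁻¹ ≡ 1 (mod 8), t ≡ 3. Hence m ≡ 1179 + 18081·3 = 55422 (mod 144648).

55422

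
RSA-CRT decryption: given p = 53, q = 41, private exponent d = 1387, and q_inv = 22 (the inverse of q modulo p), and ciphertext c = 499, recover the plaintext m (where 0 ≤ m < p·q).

d_p = d mod (p−1) = 1387 mod 52 = 35; d_q = d mod (q−1) = 27.
m₁ = c^(d_p) mod p: c ≡ 22 (mod 53), and 22^35 mod 53 = 19.
m₂ = c^(d_q) mod q: c ≡ 7 (mod 41), and 7^27 mod 41 = 24.
h = q_inv·(m₁ − m₂) mod p = 22·(19 − 24) mod 53 = 49.
m = m₂ + h·q = 24 + 49·41 = 2033.

2033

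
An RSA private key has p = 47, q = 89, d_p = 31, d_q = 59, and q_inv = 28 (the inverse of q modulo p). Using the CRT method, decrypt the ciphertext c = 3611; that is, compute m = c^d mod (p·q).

1596

m₁ = c^(d_p) mod p: c ≡ 39 (mod 47), and 39^31 mod 47 = 45.
m₂ = c^(d_q) mod q: c ≡ 51 (mod 89), and 51^59 mod 89 = 83.
h = q_inv·(m₁ − m₂) mod p = 28·(45 − 83) mod 47 = 17.
m = m₂ + h·q = 83 + 17·89 = 1596.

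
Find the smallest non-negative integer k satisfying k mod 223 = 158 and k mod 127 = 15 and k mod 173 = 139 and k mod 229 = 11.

The moduli are pairwise coprime; N = 223·127·173·229 = 1121993057.
N/223 = 5031359; 5031359 ≡ 33 (mod 223); 33·196 ≡ 1, so inverse 196.
N/127 = 8834591; 8834591 ≡ 90 (mod 127); 90·24 ≡ 1, so inverse 24.
N/173 = 6485509; 6485509 ≡ 85 (mod 173); 85·57 ≡ 1, so inverse 57.
N/229 = 4899533; 4899533 ≡ 78 (mod 229); 78·138 ≡ 1, so inverse 138.
k ≡ 158·5031359·196 + 15·8834591·24 + 139·6485509·57 + 11·4899533·138 = 217813757173.
217813757173 mod 1121993057 = 147104115.

147104115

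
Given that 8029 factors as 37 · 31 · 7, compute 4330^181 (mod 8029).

4330

Mod 37: 4330 ≡ 1; by Fermat, exponent reduces to 181 mod 36 = 1; 1^1 ≡ 1 (mod 37).
Mod 31: 4330 ≡ 21; by Fermat, exponent reduces to 181 mod 30 = 1; 21^1 ≡ 21 (mod 31).
Mod 7: 4330 ≡ 4; by Fermat, exponent reduces to 181 mod 6 = 1; 4^1 ≡ 4 (mod 7).
Combine by CRT: x ≡ 1 (mod 37), x ≡ 21 (mod 31), x ≡ 4 (mod 7) ⇒ x ≡ 4330 (mod 8029).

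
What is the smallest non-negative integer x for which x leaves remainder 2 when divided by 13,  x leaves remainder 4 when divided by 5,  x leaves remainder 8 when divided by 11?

From x ≡ 2 (mod 13) write x = 2 + 13t. Substituting into x ≡ 4 (mod 5) gives 13t ≡ 2 (mod 5), and since 3⁻¹ ≡ 2 (mod 5), t ≡ 4. Hence x ≡ 2 + 13·4 = 54 (mod 65).
From x ≡ 54 (mod 65) write x = 54 + 65t. Substituting into x ≡ 8 (mod 11) gives 65t ≡ 9 (mod 11), and since 10⁻¹ ≡ 10 (mod 11), t ≡ 2. Hence x ≡ 54 + 65·2 = 184 (mod 715).

184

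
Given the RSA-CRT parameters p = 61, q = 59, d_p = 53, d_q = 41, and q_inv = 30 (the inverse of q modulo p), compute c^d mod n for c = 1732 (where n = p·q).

m₁ = c^(d_p) mod p: c ≡ 24 (mod 61), and 24^53 mod 61 = 23.
m₂ = c^(d_q) mod q: c ≡ 21 (mod 59), and 21^41 mod 59 = 16.
h = q_inv·(m₁ − m₂) mod p = 30·(23 − 16) mod 61 = 27.
m = m₂ + h·q = 16 + 27·59 = 1609.

1609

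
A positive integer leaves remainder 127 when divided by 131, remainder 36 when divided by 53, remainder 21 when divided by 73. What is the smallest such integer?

From m ≡ 127 (mod 131) write m = 127 + 131t. Substituting into m ≡ 36 (mod 53) gives 131t ≡ 15 (mod 53), and since 25⁻¹ ≡ 17 (mod 53), t ≡ 43. Hence m ≡ 127 + 131·43 = 5760 (mod 6943).
From m ≡ 5760 (mod 6943) write m = 5760 + 6943t. Substituting into m ≡ 21 (mod 73) gives 6943t ≡ 28 (mod 73), and since 8⁻¹ ≡ 64 (mod 73), t ≡ 40. Hence m ≡ 5760 + 6943·40 = 283480 (mod 506839).

283480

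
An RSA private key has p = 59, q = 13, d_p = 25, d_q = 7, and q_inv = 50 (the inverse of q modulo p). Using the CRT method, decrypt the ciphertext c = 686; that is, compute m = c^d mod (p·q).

270

m₁ = c^(d_p) mod p: c ≡ 37 (mod 59), and 37^25 mod 59 = 34.
m₂ = c^(d_q) mod q: c ≡ 10 (mod 13), and 10^7 mod 13 = 10.
h = q_inv·(m₁ − m₂) mod p = 50·(34 − 10) mod 59 = 20.
m = m₂ + h·q = 10 + 20·13 = 270.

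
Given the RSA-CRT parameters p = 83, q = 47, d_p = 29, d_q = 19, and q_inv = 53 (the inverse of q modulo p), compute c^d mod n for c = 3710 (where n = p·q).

m₁ = c^(d_p) mod p: c ≡ 58 (mod 83), and 58^29 mod 83 = 76.
m₂ = c^(d_q) mod q: c ≡ 44 (mod 47), and 44^19 mod 47 = 29.
h = q_inv·(m₁ − m₂) mod p = 53·(76 − 29) mod 83 = 1.
m = m₂ + h·q = 29 + 1·47 = 76.

76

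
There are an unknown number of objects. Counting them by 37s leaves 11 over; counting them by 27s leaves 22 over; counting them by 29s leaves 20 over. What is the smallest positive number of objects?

Combine the congruences pairwise.
From N ≡ 11 (mod 37) write N = 11 + 37t. Substituting into N ≡ 22 (mod 27) gives 37t ≡ 11 (mod 27), and since 10⁻¹ ≡ 19 (mod 27), t ≡ 20. Hence N ≡ 11 + 37·20 = 751 (mod 999).
From N ≡ 751 (mod 999) write N = 751 + 999t. Substituting into N ≡ 20 (mod 29) gives 999t ≡ 23 (mod 29), and since 13⁻¹ ≡ 9 (mod 29), t ≡ 4. Hence N ≡ 751 + 999·4 = 4747 (mod 28971).

4747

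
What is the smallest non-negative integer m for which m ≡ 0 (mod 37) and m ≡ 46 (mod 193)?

From m ≡ 0 (mod 37) write m = 0 + 37t. Substituting into m ≡ 46 (mod 193) gives 37t ≡ 46 (mod 193), and since 37⁻¹ ≡ 120 (mod 193), t ≡ 116. Hence m ≡ 0 + 37·116 = 4292 (mod 7141).

4292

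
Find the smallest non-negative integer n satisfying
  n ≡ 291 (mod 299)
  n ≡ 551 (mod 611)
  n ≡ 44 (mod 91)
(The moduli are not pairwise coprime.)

gcd(299, 611) = 13 and 13 | (551 − 291), so the pair is consistent; merging gives n ≡ 2384 (mod 14053), where 14053 = lcm(299, 611).
gcd(14053, 91) = 13 and 13 | (44 − 2384), so the pair is consistent; merging gives n ≡ 44543 (mod 98371), where 98371 = lcm(14053, 91).
The solution is unique modulo lcm(299, 611, 91) = 98371.

44543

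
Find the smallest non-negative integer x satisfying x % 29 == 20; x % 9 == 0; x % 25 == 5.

6255

From x ≡ 20 (mod 29) write x = 20 + 29t. Substituting into x ≡ 0 (mod 9) gives 29t ≡ 7 (mod 9), and since 2⁻¹ ≡ 5 (mod 9), t ≡ 8. Hence x ≡ 20 + 29·8 = 252 (mod 261).
From x ≡ 252 (mod 261) write x = 252 + 261t. Substituting into x ≡ 5 (mod 25) gives 261t ≡ 3 (mod 25), and since 11⁻¹ ≡ 16 (mod 25), t ≡ 23. Hence x ≡ 252 + 261·23 = 6255 (mod 6525).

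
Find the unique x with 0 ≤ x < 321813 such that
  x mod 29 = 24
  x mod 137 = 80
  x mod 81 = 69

163932

The moduli are pairwise coprime; N = 29·137·81 = 321813.
N/29 = 11097; 11097 ≡ 19 (mod 29); 19·26 ≡ 1, so inverse 26.
N/137 = 2349; 2349 ≡ 20 (mod 137); 20·48 ≡ 1, so inverse 48.
N/81 = 3973; 3973 ≡ 4 (mod 81); 4·61 ≡ 1, so inverse 61.
x ≡ 24·11097·26 + 80·2349·48 + 69·3973·61 = 32667045.
32667045 mod 321813 = 163932.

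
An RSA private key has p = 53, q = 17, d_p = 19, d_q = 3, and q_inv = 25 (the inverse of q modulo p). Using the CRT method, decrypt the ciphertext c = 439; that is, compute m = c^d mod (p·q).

m₁ = c^(d_p) mod p: c ≡ 15 (mod 53), and 15^19 mod 53 = 24.
m₂ = c^(d_q) mod q: c ≡ 14 (mod 17), and 14^3 mod 17 = 7.
h = q_inv·(m₁ − m₂) mod p = 25·(24 − 7) mod 53 = 1.
m = m₂ + h·q = 7 + 1·17 = 24.

24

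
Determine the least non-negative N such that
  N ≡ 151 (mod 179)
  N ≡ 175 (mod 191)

From N ≡ 151 (mod 179) write N = 151 + 179t. Substituting into N ≡ 175 (mod 191) gives 179t ≡ 24 (mod 191), and since 179⁻¹ ≡ 175 (mod 191), t ≡ 189. Hence N ≡ 151 + 179·189 = 33982 (mod 34189).

33982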